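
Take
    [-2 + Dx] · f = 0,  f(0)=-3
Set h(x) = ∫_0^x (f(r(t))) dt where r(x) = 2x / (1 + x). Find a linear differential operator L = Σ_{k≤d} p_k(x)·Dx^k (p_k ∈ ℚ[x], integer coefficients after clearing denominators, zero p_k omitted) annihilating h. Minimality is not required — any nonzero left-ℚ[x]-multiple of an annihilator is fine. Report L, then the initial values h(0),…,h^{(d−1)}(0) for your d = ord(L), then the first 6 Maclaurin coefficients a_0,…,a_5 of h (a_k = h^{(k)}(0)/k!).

L = -4·Dx + (1 + 2·x + x^2)·Dx^2  (order 2).
h: a_k = 0, -3, -6, -4, 1, 4/5, …
ICs: h(0) = 0, h′(0) = -3.

f: a_k = -3, -6, -6, -4, -2, -4/5, …
Substitute x→r, Dx→(1/r')Dx; clear ⇒ L₀.
Integrate: L := L₀·Dx.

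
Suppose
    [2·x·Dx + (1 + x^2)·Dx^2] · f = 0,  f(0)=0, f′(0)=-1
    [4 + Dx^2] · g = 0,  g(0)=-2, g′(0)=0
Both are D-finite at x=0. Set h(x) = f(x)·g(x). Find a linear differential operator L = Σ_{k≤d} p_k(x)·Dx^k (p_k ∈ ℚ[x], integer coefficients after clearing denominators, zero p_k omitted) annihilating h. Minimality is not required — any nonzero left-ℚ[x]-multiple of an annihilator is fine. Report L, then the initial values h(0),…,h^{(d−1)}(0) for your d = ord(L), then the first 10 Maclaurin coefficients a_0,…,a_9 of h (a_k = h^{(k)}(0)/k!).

L = (160 + 464·x^2 + 464·x^4 + 256·x^6 + 64·x^8) + (96·x + 224·x^3 + 192·x^5 + 64·x^7)·Dx + (60 + 188·x^2 + 216·x^4 + 128·x^6 + 32·x^8)·Dx^2 + (24·x + 56·x^3 + 48·x^5 + 16·x^7)·Dx^3 + (5 + 18·x^2 + 25·x^4 + 16·x^6 + 4·x^8)·Dx^4  (order 4).
h: a_k = 0, 2, 0, -14/3, 0, 46/15, 0, -538/315, 0, 214/189, …
ICs: h(0) = 0, h′(0) = 2, h′′(0) = 0, h′′′(0) = -28.

f: a_k = 0, -1, 0, 1/3, 0, -1/5, 0, 1/7, 0, -1/9, …
g: a_k = -2, 0, 4, 0, -4/3, 0, 8/45, 0, -4/315, 0, …
f·g: L₀ = L_f ⊗_s L_g, ord ≤ 2·2.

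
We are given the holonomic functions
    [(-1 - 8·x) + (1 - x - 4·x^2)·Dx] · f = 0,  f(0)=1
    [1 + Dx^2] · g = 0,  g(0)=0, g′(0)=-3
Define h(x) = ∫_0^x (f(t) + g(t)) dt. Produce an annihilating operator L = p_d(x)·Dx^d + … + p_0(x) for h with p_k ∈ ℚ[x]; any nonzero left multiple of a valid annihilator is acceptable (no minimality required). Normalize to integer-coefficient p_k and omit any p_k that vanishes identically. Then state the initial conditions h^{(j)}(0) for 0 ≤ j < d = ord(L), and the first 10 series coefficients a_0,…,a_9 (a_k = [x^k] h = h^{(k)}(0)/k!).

f: a_k = 1, 1, 5, 9, 29, 65, 181, 441, 1165, 2929, …
g: a_k = 0, -3, 0, 1/2, 0, -1/40, 0, 1/1680, 0, -1/120960, …
Sum ⇒ L₀ = lclm(L_f,L_g) in ℚ(x)⟨Dx⟩.
h=∫₀ˣh₀: take L = L₀·Dx.
L = (55 + 486·x + 553·x^2 + 1488·x^3 + 80·x^4 + 128·x^5)·Dx + (-11 - 11·x - 23·x^2 + 169·x^3 + 348·x^4 + 48·x^5 + 64·x^6)·Dx^2 + (55 + 486·x + 553·x^2 + 1488·x^3 + 80·x^4 + 128·x^5)·Dx^3 + (-11 - 11·x - 23·x^2 + 169·x^3 + 348·x^4 + 48·x^5 + 64·x^6)·Dx^4  (order 4).
h: a_k = 0, 1, -1, 5/3, 19/8, 29/5, 2599/240, 181/7, 740881/13440, 1165/9, …
ICs: h(0) = 0, h′(0) = 1, h′′(0) = -2, h′′′(0) = 10.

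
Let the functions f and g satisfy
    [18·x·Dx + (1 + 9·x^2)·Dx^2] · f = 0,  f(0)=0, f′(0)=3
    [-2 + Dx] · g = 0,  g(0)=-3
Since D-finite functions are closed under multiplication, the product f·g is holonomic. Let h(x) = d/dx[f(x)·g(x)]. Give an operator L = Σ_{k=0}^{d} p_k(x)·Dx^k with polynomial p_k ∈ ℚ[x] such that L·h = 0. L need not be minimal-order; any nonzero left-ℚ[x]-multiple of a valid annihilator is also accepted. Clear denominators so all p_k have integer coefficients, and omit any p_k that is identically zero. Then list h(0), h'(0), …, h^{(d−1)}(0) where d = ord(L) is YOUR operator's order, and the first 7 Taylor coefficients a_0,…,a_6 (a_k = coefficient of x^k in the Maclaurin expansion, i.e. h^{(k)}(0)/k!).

f: a_k = 0, 3, 0, -9, 0, 243/5, 0, …
g: a_k = -3, -6, -6, -4, -2, -4/5, -4/15, …
Sym-product of L_f,L_g gives L₀ (≤ ord 2).
h=h₀': d/dx-closure on L₀ ⇒ L.
L = (-14 - 72·x + 558·x^2 - 648·x^3 + 324·x^4) + (5 + 54·x - 315·x^2 + 486·x^3 - 324·x^4)·Dx + (1 - 9·x + 18·x^2 - 81·x^3 + 81·x^4)·Dx^2  (order 2).
h: a_k = -9, -36, 27, 168, -489, -1548, 23201/5, …
ICs: h(0) = -9, h′(0) = -36.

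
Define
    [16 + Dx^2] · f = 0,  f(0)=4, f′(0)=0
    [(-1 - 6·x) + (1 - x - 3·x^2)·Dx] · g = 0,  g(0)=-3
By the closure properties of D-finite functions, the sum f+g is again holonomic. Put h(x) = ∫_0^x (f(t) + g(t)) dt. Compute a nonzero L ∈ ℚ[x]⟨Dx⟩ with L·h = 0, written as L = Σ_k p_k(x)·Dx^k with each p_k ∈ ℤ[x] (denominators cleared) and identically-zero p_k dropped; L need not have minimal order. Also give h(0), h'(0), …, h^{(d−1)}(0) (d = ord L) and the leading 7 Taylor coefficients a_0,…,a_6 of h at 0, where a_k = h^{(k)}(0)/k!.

f: a_k = 4, 0, -32, 0, 128/3, 0, -1024/45, …
g: a_k = -3, -3, -12, -21, -57, -120, -291, …
h₀=f+g: left-lcm gives L₀, ord ≤ 3.
h=∫₀ˣh₀: take L = L₀·Dx.
L = (-464 - 2816·x - 416·x^2 - 2112·x^3 - 5760·x^4 - 6912·x^5)·Dx + (192 - 304·x - 672·x^2 + 1312·x^3 + 1008·x^4 - 3456·x^5 - 3456·x^6)·Dx^2 + (-29 - 176·x - 26·x^2 - 132·x^3 - 360·x^4 - 432·x^5)·Dx^3 + (12 - 19·x - 42·x^2 + 82·x^3 + 63·x^4 - 216·x^5 - 216·x^6)·Dx^4  (order 4).
h: a_k = 0, 1, -3/2, -44/3, -21/4, -43/15, -20, …
ICs: h(0) = 0, h′(0) = 1, h′′(0) = -3, h′′′(0) = -88.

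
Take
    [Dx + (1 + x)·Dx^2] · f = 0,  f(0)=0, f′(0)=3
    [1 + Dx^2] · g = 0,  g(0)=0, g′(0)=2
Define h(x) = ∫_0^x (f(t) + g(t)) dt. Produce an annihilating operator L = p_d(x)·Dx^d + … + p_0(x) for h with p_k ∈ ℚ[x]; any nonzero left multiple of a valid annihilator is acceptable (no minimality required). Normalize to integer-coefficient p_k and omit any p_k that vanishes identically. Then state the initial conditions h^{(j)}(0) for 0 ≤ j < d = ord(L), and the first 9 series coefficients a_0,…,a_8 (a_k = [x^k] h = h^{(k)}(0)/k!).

f: a_k = 0, 3, -3/2, 1, -3/4, 3/5, -1/2, 3/7, -3/8, …
g: a_k = 0, 2, 0, -1/3, 0, 1/60, 0, -1/2520, 0, …
Sum ⇒ L₀ = lclm(L_f,L_g) in ℚ(x)⟨Dx⟩.
h=∫₀ˣh₀: take L = L₀·Dx.
L = (7 + 2·x + x^2)·Dx^2 + (3 + 5·x + 3·x^2 + x^3)·Dx^3 + (7 + 2·x + x^2)·Dx^4 + (3 + 5·x + 3·x^2 + x^3)·Dx^5  (order 5).
h: a_k = 0, 0, 5/2, -1/2, 1/6, -3/20, 37/360, -1/14, 1079/20160, …
ICs: h(0) = 0, h′(0) = 0, h′′(0) = 5, h′′′(0) = -3, h′′′′(0) = 4.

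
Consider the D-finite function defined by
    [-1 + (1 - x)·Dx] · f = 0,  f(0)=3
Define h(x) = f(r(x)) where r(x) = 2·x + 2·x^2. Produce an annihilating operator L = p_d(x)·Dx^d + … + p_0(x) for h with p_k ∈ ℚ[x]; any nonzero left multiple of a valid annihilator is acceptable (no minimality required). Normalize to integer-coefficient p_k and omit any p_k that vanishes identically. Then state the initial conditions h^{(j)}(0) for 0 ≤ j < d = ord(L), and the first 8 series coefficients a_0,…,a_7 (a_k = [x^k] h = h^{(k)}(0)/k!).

L = (2 + 4·x) + (-1 + 2·x + 2·x^2)·Dx  (order 1).
h: a_k = 3, 6, 18, 48, 132, 360, 984, 2688, …
ICs: h(0) = 3.

f: a_k = 3, 3, 3, 3, 3, 3, 3, 3, …
Substitute x→r, Dx→(1/r')Dx; clear ⇒ L₀.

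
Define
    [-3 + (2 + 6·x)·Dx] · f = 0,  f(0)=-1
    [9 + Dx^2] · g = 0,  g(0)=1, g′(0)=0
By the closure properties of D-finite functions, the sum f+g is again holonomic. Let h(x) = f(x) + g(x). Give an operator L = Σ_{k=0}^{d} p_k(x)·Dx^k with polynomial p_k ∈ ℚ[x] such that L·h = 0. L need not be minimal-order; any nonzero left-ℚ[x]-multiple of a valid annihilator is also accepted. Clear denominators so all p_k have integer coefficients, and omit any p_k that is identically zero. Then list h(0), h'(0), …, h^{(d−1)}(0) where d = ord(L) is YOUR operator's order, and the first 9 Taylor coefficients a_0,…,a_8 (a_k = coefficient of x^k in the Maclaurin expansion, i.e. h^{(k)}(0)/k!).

f: a_k = -1, -3/2, 9/8, -27/16, 405/128, -1701/256, 15309/1024, -72171/2048, 2814669/32768, …
g: a_k = 1, 0, -9/2, 0, 27/8, 0, -81/80, 0, 729/4480, …
Sum ⇒ L₀ = lclm(L_f,L_g) in ℚ(x)⟨Dx⟩.
L = (-63 - 216·x - 324·x^2) + (18 + 198·x + 648·x^2 + 648·x^3)·Dx + (-7 - 24·x - 36·x^2)·Dx^2 + (2 + 22·x + 72·x^2 + 72·x^3)·Dx^3  (order 3).
h: a_k = 0, -3/2, -27/8, -27/16, 837/128, -1701/256, 71361/5120, -72171/2048, 98700039/1146880, …
ICs: h(0) = 0, h′(0) = -3/2, h′′(0) = -27/4.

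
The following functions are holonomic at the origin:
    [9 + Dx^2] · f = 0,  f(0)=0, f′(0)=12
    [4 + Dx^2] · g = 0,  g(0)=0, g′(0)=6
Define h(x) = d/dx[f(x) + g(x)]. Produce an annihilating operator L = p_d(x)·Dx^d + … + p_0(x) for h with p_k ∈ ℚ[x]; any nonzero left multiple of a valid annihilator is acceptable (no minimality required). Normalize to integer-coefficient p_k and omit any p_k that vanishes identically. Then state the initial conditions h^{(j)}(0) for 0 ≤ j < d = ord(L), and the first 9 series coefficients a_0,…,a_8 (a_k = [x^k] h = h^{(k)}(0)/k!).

L = 36 + 13·Dx^2 + Dx^4  (order 4).
h: a_k = 18, 0, -66, 0, 89/2, 0, -761/60, 0, 6689/3360, …
ICs: h(0) = 18, h′(0) = 0, h′′(0) = -132, h′′′(0) = 0.

f: a_k = 0, 12, 0, -18, 0, 81/10, 0, -243/140, 0, …
g: a_k = 0, 6, 0, -4, 0, 4/5, 0, -8/105, 0, …
Sum ⇒ L₀ = lclm(L_f,L_g) in ℚ(x)⟨Dx⟩.
Differentiate: ansatz ord ≤ ord L₀ ⇒ L.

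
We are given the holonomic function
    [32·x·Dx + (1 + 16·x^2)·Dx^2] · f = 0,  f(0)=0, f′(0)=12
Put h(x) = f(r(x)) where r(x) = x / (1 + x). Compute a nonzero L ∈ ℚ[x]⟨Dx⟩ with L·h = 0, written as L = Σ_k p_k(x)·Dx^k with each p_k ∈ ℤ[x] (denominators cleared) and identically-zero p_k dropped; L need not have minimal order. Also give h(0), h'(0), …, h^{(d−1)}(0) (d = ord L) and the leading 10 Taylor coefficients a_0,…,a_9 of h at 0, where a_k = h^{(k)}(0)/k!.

f: a_k = 0, 12, 0, -64, 0, 3072/5, 0, -49152/7, 0, 262144/3, …
Substitute x→r, Dx→(1/r')Dx; clear ⇒ L₀.
L = (2 + 34·x)·Dx + (1 + 2·x + 17·x^2)·Dx^2  (order 2).
h: a_k = 0, 12, -12, -52, 180, 1212/5, -2444, 8724/7, 28980, -203996/3, …
ICs: h(0) = 0, h′(0) = 12.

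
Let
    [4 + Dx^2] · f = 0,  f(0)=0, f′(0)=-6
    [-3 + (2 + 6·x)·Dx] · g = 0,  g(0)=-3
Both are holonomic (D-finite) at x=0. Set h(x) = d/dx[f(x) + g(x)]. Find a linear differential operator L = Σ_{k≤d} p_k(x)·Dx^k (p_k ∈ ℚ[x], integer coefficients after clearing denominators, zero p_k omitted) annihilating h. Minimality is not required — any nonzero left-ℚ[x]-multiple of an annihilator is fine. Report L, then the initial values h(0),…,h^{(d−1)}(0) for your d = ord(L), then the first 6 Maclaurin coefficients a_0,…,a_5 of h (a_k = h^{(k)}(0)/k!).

L = (-1812 - 1152·x - 1728·x^2) + (-344 - 1800·x - 3456·x^2 - 3456·x^3)·Dx + (-453 - 288·x - 432·x^2)·Dx^2 + (-86 - 450·x - 864·x^2 - 864·x^3)·Dx^3  (order 3).
h: a_k = -21/2, 27/4, -51/16, 1215/32, -26539/256, 137781/512, …
ICs: h(0) = -21/2, h′(0) = 27/4, h′′(0) = -51/8.

f: a_k = 0, -6, 0, 4, 0, -4/5, …
g: a_k = -3, -9/2, 27/8, -81/16, 1215/128, -5103/256, …
f+g: L₀ = lclm(L_f,L_g), ord ≤ 2+1.
Derive L from L₀ (diff closure).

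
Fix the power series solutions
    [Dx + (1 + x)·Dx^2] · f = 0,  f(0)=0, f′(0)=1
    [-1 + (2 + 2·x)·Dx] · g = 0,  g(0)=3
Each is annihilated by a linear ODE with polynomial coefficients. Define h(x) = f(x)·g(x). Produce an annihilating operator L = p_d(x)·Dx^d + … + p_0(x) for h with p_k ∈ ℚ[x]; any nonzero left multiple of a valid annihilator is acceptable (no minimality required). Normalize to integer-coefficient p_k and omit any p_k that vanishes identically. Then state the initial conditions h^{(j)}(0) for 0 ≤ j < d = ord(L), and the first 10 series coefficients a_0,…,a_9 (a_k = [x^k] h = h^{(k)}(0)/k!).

f: a_k = 0, 1, -1/2, 1/3, -1/4, 1/5, -1/6, 1/7, -1/8, 1/9, …
g: a_k = 3, 3/2, -3/8, 3/16, -15/128, 21/256, -63/1024, 99/2048, -1287/32768, 2145/65536, …
f·g: L₀ = L_f ⊗_s L_g, ord ≤ 2·1.
L = 1 + (4 + 8·x + 4·x^2)·Dx^2  (order 2).
h: a_k = 0, 3, 0, -1/8, 1/8, -71/640, 31/320, -3043/35840, 2689/35840, -46027/688128, …
ICs: h(0) = 0, h′(0) = 3.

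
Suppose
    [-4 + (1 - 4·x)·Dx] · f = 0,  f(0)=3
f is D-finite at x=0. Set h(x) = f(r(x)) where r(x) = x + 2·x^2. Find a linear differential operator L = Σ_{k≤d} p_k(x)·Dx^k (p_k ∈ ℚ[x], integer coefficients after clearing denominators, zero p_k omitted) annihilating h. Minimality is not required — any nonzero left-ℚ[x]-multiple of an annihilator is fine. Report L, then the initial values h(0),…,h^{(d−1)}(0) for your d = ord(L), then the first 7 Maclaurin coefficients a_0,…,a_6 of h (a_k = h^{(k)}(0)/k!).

f: a_k = 3, 12, 48, 192, 768, 3072, 12288, …
f∘r: x↦r, Dx↦Dx/r' in L_f ⇒ L₀.
L = (4 + 16·x) + (-1 + 4·x + 8·x^2)·Dx  (order 1).
h: a_k = 3, 12, 72, 384, 2112, 11520, 62976, …
ICs: h(0) = 3.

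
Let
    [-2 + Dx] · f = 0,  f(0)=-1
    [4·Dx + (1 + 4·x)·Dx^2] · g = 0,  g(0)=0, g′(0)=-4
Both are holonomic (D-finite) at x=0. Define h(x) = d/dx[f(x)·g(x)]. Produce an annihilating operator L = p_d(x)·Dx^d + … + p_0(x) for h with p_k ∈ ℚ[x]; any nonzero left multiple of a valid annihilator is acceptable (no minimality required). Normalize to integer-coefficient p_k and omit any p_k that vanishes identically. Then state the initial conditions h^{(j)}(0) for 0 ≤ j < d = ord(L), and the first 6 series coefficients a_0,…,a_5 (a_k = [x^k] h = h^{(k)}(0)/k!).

L = (20 - 32·x + 64·x^2) + (-8 + 16·x - 64·x^2)·Dx + (-1 + 16·x^2)·Dx^2  (order 2).
h: a_k = 4, 0, 40, -128, 1672/3, -6784/3, …
ICs: h(0) = 4, h′(0) = 0.

f: a_k = -1, -2, -2, -4/3, -2/3, -4/15, …
g: a_k = 0, -4, 8, -64/3, 64, -1024/5, …
L₀ := L_f ⊗_s L_g (sym. prod.), ord ≤ 2.
Differentiate: ansatz ord ≤ ord L₀ ⇒ L.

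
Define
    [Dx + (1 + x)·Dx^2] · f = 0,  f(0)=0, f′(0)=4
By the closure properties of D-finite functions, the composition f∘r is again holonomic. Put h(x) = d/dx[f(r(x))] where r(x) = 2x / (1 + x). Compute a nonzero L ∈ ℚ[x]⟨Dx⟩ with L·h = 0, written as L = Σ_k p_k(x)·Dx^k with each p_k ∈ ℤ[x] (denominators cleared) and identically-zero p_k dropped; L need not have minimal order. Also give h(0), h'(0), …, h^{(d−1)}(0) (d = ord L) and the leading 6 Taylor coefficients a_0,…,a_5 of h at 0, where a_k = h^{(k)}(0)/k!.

f: a_k = 0, 4, -2, 4/3, -1, 4/5, …
Change of var in L_f (x↦r) gives L₀.
h=h₀': d/dx-closure on L₀ ⇒ L.
L = (4 + 6·x) + (1 + 4·x + 3·x^2)·Dx  (order 1).
h: a_k = 8, -32, 104, -320, 968, -2912, …
ICs: h(0) = 8.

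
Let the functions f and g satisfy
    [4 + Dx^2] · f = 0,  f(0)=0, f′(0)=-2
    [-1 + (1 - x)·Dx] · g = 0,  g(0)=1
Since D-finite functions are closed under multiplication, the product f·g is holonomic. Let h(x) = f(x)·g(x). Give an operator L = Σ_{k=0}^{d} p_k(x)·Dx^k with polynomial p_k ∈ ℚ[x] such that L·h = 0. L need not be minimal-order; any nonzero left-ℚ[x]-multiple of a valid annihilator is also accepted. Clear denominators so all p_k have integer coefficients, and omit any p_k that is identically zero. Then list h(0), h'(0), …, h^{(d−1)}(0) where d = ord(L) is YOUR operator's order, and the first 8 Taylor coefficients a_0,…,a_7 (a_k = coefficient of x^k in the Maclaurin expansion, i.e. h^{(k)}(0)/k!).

f: a_k = 0, -2, 0, 4/3, 0, -4/15, 0, 8/315, …
g: a_k = 1, 1, 1, 1, 1, 1, 1, 1, …
f·g: L₀ = L_f ⊗_s L_g, ord ≤ 2·1.
L = (-4 + 4·x) + 2·Dx + (-1 + x)·Dx^2  (order 2).
h: a_k = 0, -2, -2, -2/3, -2/3, -14/15, -14/15, -286/315, …
ICs: h(0) = 0, h′(0) = -2.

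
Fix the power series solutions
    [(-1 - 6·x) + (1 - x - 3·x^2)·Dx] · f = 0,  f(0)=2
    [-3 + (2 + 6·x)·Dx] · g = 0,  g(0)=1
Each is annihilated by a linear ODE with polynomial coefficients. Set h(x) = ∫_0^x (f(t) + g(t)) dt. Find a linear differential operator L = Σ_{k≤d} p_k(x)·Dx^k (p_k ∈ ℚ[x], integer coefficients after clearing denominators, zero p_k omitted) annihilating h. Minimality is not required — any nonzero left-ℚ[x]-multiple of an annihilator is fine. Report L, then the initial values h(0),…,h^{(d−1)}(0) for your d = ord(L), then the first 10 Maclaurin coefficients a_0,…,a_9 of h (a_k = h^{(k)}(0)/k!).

f: a_k = 2, 2, 8, 14, 38, 80, 194, 434, 1016, 2318, …
g: a_k = 1, 3/2, -9/8, 27/16, -405/128, 1701/256, -15309/1024, 72171/2048, -2814669/32768, 14073345/65536, …
Sum ⇒ L₀ = lclm(L_f,L_g) in ℚ(x)⟨Dx⟩.
h=∫₀ˣh₀: take L = L₀·Dx.
L = (-57 - 297·x - 567·x^2 - 810·x^3)·Dx + (41 + 246·x + 891·x^2 + 1998·x^3 + 2025·x^4)·Dx^2 + (2 - 38·x - 186·x^2 + 54·x^3 + 918·x^4 + 810·x^5)·Dx^3  (order 3).
h: a_k = 0, 3, 7/4, 55/24, 251/64, 4459/640, 22181/1536, 183347/7168, 961003/16384, 30477619/294912, …
ICs: h(0) = 0, h′(0) = 3, h′′(0) = 7/2.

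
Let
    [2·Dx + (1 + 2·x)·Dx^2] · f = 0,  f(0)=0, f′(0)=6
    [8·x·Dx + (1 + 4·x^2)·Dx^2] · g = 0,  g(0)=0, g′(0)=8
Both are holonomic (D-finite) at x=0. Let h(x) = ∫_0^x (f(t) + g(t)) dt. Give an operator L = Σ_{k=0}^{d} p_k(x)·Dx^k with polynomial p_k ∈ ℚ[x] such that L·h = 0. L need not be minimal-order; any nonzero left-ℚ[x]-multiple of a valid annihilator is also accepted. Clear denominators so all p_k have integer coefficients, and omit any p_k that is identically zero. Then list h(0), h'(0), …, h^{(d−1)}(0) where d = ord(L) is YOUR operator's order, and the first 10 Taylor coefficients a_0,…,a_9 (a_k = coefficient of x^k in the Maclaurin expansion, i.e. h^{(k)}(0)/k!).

f: a_k = 0, 6, -6, 8, -12, 96/5, -32, 384/7, -96, 512/3, …
g: a_k = 0, 8, 0, -32/3, 0, 128/5, 0, -512/7, 0, 2048/9, …
L₀ := lclm(L_f,L_g); ord L₀ ≤ 2+2.
h=∫₀ˣh₀: take L = L₀·Dx.
L = (-8 - 48·x + 96·x^2 + 64·x^3)·Dx^2 + (-8 - 16·x + 192·x^3 + 128·x^4)·Dx^3 + (-1 + 2·x + 8·x^2 + 16·x^3 + 48·x^4 + 32·x^5)·Dx^4  (order 4).
h: a_k = 0, 0, 7, -2, -2/3, -12/5, 112/15, -32/7, -16/7, -32/3, …
ICs: h(0) = 0, h′(0) = 0, h′′(0) = 14, h′′′(0) = -12.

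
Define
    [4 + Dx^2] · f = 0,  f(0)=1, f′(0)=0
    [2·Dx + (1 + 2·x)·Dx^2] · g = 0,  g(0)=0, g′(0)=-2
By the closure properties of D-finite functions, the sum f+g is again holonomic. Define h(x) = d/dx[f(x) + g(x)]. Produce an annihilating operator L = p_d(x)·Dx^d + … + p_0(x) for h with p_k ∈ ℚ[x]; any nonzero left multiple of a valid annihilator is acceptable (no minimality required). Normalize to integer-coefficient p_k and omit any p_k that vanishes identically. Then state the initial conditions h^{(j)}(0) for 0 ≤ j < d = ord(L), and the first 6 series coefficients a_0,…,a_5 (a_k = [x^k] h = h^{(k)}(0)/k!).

L = (56 + 32·x + 32·x^2) + (12 + 40·x + 48·x^2 + 32·x^3)·Dx + (14 + 8·x + 8·x^2)·Dx^2 + (3 + 10·x + 12·x^2 + 8·x^3)·Dx^3  (order 3).
h: a_k = -2, 0, -8, 56/3, -32, 952/15, …
ICs: h(0) = -2, h′(0) = 0, h′′(0) = -16.

f: a_k = 1, 0, -2, 0, 2/3, 0, …
g: a_k = 0, -2, 2, -8/3, 4, -32/5, …
Sum ⇒ L₀ = lclm(L_f,L_g) in ℚ(x)⟨Dx⟩.
Differentiate: ansatz ord ≤ ord L₀ ⇒ L.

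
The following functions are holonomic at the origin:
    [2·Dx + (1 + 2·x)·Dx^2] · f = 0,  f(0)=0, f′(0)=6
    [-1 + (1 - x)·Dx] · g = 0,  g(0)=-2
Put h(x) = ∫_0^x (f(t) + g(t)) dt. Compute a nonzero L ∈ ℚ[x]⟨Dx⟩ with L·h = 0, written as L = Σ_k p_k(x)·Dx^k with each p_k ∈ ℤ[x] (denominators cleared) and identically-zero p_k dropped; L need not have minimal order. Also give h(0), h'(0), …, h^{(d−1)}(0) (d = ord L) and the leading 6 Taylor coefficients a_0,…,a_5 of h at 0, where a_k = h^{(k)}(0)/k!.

L = (-14 - 4·x)·Dx^2 + (1 - 20·x - 8·x^2)·Dx^3 + (2 + 3·x - 3·x^2 - 2·x^3)·Dx^4  (order 4).
h: a_k = 0, -2, 2, -8/3, 3/2, -14/5, …
ICs: h(0) = 0, h′(0) = -2, h′′(0) = 4, h′′′(0) = -16.

f: a_k = 0, 6, -6, 8, -12, 96/5, …
g: a_k = -2, -2, -2, -2, -2, -2, …
h₀=f+g: left-lcm gives L₀, ord ≤ 3.
Integrate: L := L₀·Dx.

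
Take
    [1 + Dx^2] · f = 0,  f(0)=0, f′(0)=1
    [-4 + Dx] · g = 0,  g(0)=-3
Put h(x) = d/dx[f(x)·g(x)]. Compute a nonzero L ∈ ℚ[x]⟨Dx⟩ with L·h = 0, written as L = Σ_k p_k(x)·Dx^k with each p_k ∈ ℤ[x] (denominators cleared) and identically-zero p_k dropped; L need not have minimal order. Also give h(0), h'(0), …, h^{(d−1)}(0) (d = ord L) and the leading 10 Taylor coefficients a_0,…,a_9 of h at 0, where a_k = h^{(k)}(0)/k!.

f: a_k = 0, 1, 0, -1/6, 0, 1/120, 0, -1/5040, 0, 1/362880, …
g: a_k = -3, -12, -24, -32, -32, -128/5, -256/15, -1024/105, -512/105, -2048/945, …
Sym-product of L_f,L_g gives L₀ (≤ ord 2).
Derive L from L₀ (diff closure).
L = 17 - 8·Dx + Dx^2  (order 2).
h: a_k = -3, -24, -141/2, -120, -1121/8, -611/5, -20047/240, -46, -277441/13440, -113221/15120, …
ICs: h(0) = -3, h′(0) = -24.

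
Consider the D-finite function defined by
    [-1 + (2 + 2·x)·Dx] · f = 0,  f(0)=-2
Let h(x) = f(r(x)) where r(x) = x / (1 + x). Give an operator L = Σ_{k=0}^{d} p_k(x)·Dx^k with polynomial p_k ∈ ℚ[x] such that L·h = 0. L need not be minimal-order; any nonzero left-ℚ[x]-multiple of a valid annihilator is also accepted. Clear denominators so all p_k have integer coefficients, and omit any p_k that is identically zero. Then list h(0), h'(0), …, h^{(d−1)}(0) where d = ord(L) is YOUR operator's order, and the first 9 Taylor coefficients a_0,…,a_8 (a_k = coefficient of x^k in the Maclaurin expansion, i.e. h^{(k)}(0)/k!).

L = -1 + (2 + 6·x + 4·x^2)·Dx  (order 1).
h: a_k = -2, -1, 5/4, -13/8, 141/64, -399/128, 2353/512, -7205/1024, 182461/16384, …
ICs: h(0) = -2.

f: a_k = -2, -1, 1/4, -1/8, 5/64, -7/128, 21/512, -33/1024, 429/16384, …
h₀=f(r): pull back L_f along r ⇒ L₀.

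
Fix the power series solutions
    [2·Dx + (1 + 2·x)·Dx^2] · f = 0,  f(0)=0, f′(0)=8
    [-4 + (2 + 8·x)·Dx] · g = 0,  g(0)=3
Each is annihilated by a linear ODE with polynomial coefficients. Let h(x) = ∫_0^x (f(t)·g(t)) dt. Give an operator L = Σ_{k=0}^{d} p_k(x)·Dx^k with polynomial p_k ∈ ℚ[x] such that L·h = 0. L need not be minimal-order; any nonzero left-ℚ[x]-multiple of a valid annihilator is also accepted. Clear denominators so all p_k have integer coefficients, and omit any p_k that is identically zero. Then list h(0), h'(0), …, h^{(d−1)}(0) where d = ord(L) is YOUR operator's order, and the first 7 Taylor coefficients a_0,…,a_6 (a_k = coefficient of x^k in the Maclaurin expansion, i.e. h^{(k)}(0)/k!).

L = (8 + 8·x)·Dx + (-2 - 8·x)·Dx^2 + (1 + 10·x + 32·x^2 + 32·x^3)·Dx^3  (order 3).
h: a_k = 0, 0, 12, 8, -16, 32, -1048/15, …
ICs: h(0) = 0, h′(0) = 0, h′′(0) = 24.

f: a_k = 0, 8, -8, 32/3, -16, 128/5, -128/3, …
g: a_k = 3, 6, -6, 12, -30, 84, -252, …
Sym-product of L_f,L_g gives L₀ (≤ ord 2).
h=∫h₀ ⇒ L = L₀·Dx.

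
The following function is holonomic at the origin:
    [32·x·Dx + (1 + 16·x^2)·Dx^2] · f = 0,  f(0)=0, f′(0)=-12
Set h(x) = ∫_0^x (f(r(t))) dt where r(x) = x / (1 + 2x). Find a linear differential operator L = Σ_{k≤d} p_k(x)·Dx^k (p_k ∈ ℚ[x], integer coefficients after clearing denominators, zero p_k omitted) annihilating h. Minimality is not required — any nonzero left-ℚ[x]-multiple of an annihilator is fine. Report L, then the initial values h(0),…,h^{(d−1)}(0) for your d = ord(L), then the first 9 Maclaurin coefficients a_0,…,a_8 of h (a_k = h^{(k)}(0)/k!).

f: a_k = 0, -12, 0, 64, 0, -3072/5, 0, 49152/7, 0, …
h₀=f(r): pull back L_f along r ⇒ L₀.
h=∫₀ˣh₀: take L = L₀·Dx.
L = (4 + 40·x)·Dx^2 + (1 + 4·x + 20·x^2)·Dx^3  (order 3).
h: a_k = 0, 0, -6, 8, 4, -288/5, 608/5, 1408/7, -13344/7, …
ICs: h(0) = 0, h′(0) = 0, h′′(0) = -12.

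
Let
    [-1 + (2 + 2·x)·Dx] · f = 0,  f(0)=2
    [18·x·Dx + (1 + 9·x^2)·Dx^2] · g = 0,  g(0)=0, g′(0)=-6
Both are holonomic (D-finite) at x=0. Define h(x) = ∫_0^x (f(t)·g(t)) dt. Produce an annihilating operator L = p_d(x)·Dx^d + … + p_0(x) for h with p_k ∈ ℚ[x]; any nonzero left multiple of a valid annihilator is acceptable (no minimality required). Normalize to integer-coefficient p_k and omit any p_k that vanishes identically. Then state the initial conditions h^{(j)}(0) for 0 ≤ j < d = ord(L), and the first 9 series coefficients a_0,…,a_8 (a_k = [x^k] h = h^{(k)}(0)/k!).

f: a_k = 2, 1, -1/4, 1/8, -5/64, 7/128, -21/512, 33/1024, -429/16384, …
g: a_k = 0, -6, 0, 18, 0, -486/5, 0, 4374/7, 0, …
L₀ := L_f ⊗_s L_g (sym. prod.), ord ≤ 2.
Integrate: L := L₀·Dx.
L = (3 - 36·x - 9·x^2)·Dx + (-4 + 68·x + 108·x^2 + 36·x^3)·Dx^2 + (4 + 8·x + 40·x^2 + 72·x^3 + 36·x^4)·Dx^3  (order 3).
h: a_k = 0, 0, -6, -2, 75/8, 69/20, -10583/320, -30489/2240, 11404773/71680, …
ICs: h(0) = 0, h′(0) = 0, h′′(0) = -12.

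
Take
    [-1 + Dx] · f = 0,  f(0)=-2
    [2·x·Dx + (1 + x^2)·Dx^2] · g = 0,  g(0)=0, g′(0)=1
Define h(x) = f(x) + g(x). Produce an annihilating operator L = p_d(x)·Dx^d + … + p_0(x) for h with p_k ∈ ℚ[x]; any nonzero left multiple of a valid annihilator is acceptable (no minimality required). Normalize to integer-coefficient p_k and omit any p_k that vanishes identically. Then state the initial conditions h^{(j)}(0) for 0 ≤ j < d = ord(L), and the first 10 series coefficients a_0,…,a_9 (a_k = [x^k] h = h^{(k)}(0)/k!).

L = (2 - 4·x - 2·x^2)·Dx + (-3 + 3·x + x^2 - x^3)·Dx^2 + (1 + x + x^2 + x^3)·Dx^3  (order 3).
h: a_k = -2, -1, -1, -2/3, -1/12, 11/60, -1/360, -361/2520, -1/20160, 20159/181440, …
ICs: h(0) = -2, h′(0) = -1, h′′(0) = -2.

f: a_k = -2, -2, -1, -1/3, -1/12, -1/60, -1/360, -1/2520, -1/20160, -1/181440, …
g: a_k = 0, 1, 0, -1/3, 0, 1/5, 0, -1/7, 0, 1/9, …
h₀=f+g: left-lcm gives L₀, ord ≤ 3.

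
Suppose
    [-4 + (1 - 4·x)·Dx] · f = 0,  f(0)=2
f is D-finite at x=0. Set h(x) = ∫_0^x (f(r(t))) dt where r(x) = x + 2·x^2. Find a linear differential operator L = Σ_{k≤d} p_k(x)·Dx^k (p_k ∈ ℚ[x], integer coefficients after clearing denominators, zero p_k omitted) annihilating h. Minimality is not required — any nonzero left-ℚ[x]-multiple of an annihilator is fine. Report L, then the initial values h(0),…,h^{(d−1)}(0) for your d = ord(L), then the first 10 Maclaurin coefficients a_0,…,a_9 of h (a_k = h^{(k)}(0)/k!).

f: a_k = 2, 8, 32, 128, 512, 2048, 8192, 32768, 131072, 524288, …
L₀ from L_f via x↦r, Dx↦r'^{-1}Dx.
∫: right-multiply L₀ by Dx.
L = (4 + 16·x)·Dx + (-1 + 4·x + 8·x^2)·Dx^2  (order 2).
h: a_k = 0, 2, 4, 16, 64, 1408/5, 1280, 41984/7, 28672, 139264, …
ICs: h(0) = 0, h′(0) = 2.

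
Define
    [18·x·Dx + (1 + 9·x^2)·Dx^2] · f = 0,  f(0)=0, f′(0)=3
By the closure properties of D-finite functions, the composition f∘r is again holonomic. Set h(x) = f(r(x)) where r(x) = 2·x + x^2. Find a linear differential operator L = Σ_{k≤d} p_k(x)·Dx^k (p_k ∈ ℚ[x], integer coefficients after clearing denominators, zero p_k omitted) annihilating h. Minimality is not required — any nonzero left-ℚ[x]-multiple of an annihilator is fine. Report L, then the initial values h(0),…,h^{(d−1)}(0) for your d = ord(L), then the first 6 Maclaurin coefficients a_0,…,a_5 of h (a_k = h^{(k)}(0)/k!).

f: a_k = 0, 3, 0, -9, 0, 243/5, …
Substitute x→r, Dx→(1/r')Dx; clear ⇒ L₀.
L = (-1 + 72·x + 144·x^2 + 108·x^3 + 27·x^4)·Dx + (1 + x + 36·x^2 + 72·x^3 + 45·x^4 + 9·x^5)·Dx^2  (order 2).
h: a_k = 0, 6, 3, -72, -108, 7506/5, …
ICs: h(0) = 0, h′(0) = 6.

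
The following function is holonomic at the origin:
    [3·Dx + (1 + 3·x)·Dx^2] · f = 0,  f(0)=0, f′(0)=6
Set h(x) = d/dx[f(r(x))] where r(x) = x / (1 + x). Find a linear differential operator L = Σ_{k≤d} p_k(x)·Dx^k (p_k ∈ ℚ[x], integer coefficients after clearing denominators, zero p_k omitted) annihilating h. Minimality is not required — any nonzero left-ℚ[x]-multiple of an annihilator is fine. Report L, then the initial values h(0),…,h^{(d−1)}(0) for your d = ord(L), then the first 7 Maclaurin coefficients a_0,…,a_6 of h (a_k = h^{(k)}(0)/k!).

L = (5 + 8·x) + (1 + 5·x + 4·x^2)·Dx  (order 1).
h: a_k = 6, -30, 126, -510, 2046, -8190, 32766, …
ICs: h(0) = 6.

f: a_k = 0, 6, -9, 18, -81/2, 486/5, -243, …
L₀ from L_f via x↦r, Dx↦r'^{-1}Dx.
Derive L from L₀ (diff closure).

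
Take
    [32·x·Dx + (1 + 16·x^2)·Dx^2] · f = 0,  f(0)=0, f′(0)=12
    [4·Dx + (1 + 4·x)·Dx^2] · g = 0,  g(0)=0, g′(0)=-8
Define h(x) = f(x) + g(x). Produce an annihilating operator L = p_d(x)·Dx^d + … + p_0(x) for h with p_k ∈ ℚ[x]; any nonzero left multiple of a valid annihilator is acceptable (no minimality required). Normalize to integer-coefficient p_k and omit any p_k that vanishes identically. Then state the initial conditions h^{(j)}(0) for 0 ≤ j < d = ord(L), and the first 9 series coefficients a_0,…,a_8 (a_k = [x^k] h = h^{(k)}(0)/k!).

f: a_k = 0, 12, 0, -64, 0, 3072/5, 0, -49152/7, 0, …
g: a_k = 0, -8, 16, -128/3, 128, -2048/5, 4096/3, -32768/7, 16384, …
Weyl lclm of L_f,L_g ⇒ L₀ (ord ≤ 4).
L = (-32 - 384·x + 1536·x^2 + 2048·x^3)·Dx + (-16 - 64·x + 3072·x^3 + 4096·x^4)·Dx^2 + (-1 + 4·x + 32·x^2 + 128·x^3 + 768·x^4 + 1024·x^5)·Dx^3  (order 3).
h: a_k = 0, 4, 16, -320/3, 128, 1024/5, 4096/3, -81920/7, 16384, …
ICs: h(0) = 0, h′(0) = 4, h′′(0) = 32.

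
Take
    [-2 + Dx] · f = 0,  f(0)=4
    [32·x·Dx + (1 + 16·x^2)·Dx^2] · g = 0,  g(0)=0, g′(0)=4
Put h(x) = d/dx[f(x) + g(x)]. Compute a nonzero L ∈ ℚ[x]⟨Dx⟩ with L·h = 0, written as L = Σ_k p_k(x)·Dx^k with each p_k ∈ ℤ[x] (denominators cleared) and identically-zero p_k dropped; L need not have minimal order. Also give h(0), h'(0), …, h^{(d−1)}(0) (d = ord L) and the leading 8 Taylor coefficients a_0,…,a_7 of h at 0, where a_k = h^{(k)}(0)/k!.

f: a_k = 4, 8, 8, 16/3, 8/3, 16/15, 16/45, 32/315, …
g: a_k = 0, 4, 0, -64/3, 0, 1024/5, 0, -16384/7, …
h₀=f+g: left-lcm gives L₀, ord ≤ 3.
h₀' ⇒ L via d/dx closure of L₀.
L = (32 - 64·x - 1536·x^2 - 1024·x^3) + (-18 + 704·x^2 - 512·x^4)·Dx + (1 + 16·x + 32·x^2 + 256·x^3 + 256·x^4)·Dx^2  (order 2).
h: a_k = 12, 16, -48, 32/3, 3088/3, 32/15, -737248/45, 64/315, …
ICs: h(0) = 12, h′(0) = 16.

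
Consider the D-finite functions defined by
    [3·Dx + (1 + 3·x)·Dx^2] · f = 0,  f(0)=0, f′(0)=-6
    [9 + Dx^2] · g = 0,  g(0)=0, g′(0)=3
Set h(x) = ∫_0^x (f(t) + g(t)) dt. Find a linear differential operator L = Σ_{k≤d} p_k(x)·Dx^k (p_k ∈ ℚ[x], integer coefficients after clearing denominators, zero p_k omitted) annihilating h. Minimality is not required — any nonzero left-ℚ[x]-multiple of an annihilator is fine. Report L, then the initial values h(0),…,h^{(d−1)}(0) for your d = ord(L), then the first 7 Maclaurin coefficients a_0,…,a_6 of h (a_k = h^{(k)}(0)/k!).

L = (63 + 54·x + 81·x^2)·Dx^2 + (9 + 45·x + 81·x^2 + 81·x^3)·Dx^3 + (7 + 6·x + 9·x^2)·Dx^4 + (1 + 5·x + 9·x^2 + 9·x^3)·Dx^5  (order 5).
h: a_k = 0, 0, -3/2, 3, -45/8, 81/10, -1269/80, …
ICs: h(0) = 0, h′(0) = 0, h′′(0) = -3, h′′′(0) = 18, h′′′′(0) = -135.

f: a_k = 0, -6, 9, -18, 81/2, -486/5, 243, …
g: a_k = 0, 3, 0, -9/2, 0, 81/40, 0, …
f+g: L₀ = lclm(L_f,L_g), ord ≤ 2+2.
∫: right-multiply L₀ by Dx.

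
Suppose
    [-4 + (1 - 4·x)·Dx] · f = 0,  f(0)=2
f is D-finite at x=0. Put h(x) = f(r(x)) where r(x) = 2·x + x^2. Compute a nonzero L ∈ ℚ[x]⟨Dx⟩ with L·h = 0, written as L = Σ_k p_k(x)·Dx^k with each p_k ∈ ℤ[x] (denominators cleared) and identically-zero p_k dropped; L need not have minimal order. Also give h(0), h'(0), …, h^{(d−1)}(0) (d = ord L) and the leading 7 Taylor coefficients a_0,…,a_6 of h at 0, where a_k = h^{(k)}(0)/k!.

L = (8 + 8·x) + (-1 + 8·x + 4·x^2)·Dx  (order 1).
h: a_k = 2, 16, 136, 1152, 9760, 82688, 700544, …
ICs: h(0) = 2.

f: a_k = 2, 8, 32, 128, 512, 2048, 8192, …
f∘r: x↦r, Dx↦Dx/r' in L_f ⇒ L₀.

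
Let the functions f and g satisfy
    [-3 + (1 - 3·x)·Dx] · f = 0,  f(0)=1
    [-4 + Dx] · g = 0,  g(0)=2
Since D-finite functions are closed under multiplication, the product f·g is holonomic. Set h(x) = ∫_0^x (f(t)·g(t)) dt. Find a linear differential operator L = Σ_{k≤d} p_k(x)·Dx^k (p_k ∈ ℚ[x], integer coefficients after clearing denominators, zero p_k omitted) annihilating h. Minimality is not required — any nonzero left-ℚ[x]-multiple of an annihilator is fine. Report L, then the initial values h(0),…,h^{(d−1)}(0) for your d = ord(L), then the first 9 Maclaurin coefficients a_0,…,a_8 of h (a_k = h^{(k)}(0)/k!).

L = (7 - 12·x)·Dx + (-1 + 3·x)·Dx^2  (order 2).
h: a_k = 0, 2, 7, 58/3, 293/6, 1822/15, 13793/45, 248786/315, 2613277/1260, …
ICs: h(0) = 0, h′(0) = 2.

f: a_k = 1, 3, 9, 27, 81, 243, 729, 2187, 6561, …
g: a_k = 2, 8, 16, 64/3, 64/3, 256/15, 512/45, 2048/315, 1024/315, …
Sym-product of L_f,L_g gives L₀ (≤ ord 1).
h=∫h₀ ⇒ L = L₀·Dx.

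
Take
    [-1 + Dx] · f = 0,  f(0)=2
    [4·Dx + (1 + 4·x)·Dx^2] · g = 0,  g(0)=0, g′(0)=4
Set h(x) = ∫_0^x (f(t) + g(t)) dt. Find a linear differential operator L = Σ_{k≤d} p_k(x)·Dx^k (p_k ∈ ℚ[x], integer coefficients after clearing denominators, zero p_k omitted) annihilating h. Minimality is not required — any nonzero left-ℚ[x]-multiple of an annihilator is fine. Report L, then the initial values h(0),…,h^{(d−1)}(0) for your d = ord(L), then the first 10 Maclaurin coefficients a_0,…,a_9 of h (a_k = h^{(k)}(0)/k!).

L = (-36 - 16·x)·Dx^2 + (31 - 8·x - 16·x^2)·Dx^3 + (5 + 24·x + 16·x^2)·Dx^4  (order 4).
h: a_k = 0, 2, 3, -7/3, 65/12, -767/60, 12289/360, -245759/2520, 5898241/20160, -165150719/181440, …
ICs: h(0) = 0, h′(0) = 2, h′′(0) = 6, h′′′(0) = -14.

f: a_k = 2, 2, 1, 1/3, 1/12, 1/60, 1/360, 1/2520, 1/20160, 1/181440, …
g: a_k = 0, 4, -8, 64/3, -64, 1024/5, -2048/3, 16384/7, -8192, 262144/9, …
Sum ⇒ L₀ = lclm(L_f,L_g) in ℚ(x)⟨Dx⟩.
h=∫₀ˣh₀: take L = L₀·Dx.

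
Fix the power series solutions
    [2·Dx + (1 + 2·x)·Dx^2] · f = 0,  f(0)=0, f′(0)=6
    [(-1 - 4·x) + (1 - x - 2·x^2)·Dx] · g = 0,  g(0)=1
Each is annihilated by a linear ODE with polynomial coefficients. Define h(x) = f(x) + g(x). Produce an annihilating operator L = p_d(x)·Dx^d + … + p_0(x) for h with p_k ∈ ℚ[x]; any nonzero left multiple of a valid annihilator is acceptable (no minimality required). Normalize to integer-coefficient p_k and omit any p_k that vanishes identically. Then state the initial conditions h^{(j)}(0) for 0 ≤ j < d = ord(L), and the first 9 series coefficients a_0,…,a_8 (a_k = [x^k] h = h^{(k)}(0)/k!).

L = (-54 - 228·x - 432·x^2 - 288·x^3 - 192·x^4)·Dx + (-11 - 124·x - 464·x^2 - 704·x^3 - 592·x^4 - 320·x^5)·Dx^2 + (4 + 19·x + 17·x^2 - 42·x^3 - 116·x^4 - 136·x^5 - 64·x^6)·Dx^3  (order 3).
h: a_k = 1, 7, -3, 13, -1, 201/5, 11, 979/7, 75, …
ICs: h(0) = 1, h′(0) = 7, h′′(0) = -6.

f: a_k = 0, 6, -6, 8, -12, 96/5, -32, 384/7, -96, …
g: a_k = 1, 1, 3, 5, 11, 21, 43, 85, 171, …
h₀=f+g: left-lcm gives L₀, ord ≤ 3.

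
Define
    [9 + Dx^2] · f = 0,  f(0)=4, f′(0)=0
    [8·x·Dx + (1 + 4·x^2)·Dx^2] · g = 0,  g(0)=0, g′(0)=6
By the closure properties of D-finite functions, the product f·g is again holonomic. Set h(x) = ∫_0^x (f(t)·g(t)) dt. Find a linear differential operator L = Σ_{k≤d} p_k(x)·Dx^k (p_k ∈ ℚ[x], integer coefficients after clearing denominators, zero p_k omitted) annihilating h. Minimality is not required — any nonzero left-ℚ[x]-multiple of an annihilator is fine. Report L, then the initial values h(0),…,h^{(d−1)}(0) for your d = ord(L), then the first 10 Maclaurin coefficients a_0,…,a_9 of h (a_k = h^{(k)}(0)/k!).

L = (2925 + 31536·x^2 + 95904·x^4 + 186624·x^6 + 186624·x^8)·Dx + (2448·x + 20160·x^3 + 62208·x^5 + 82944·x^7)·Dx^2 + (442 + 5088·x^2 + 19008·x^4 + 41472·x^6 + 41472·x^8)·Dx^3 + (272·x + 2240·x^3 + 6912·x^5 + 9216·x^7)·Dx^4 + (13 + 176·x^2 + 928·x^4 + 2304·x^6 + 2304·x^8)·Dx^5  (order 5).
h: a_k = 0, 0, 12, 0, -35, 0, 503/10, 0, -48813/560, 0, …
ICs: h(0) = 0, h′(0) = 0, h′′(0) = 24, h′′′(0) = 0, h′′′′(0) = -840.

f: a_k = 4, 0, -18, 0, 27/2, 0, -81/20, 0, 729/1120, 0, …
g: a_k = 0, 6, 0, -8, 0, 96/5, 0, -384/7, 0, 512/3, …
Product ⇒ symmetric product L₀, ord ≤ 4.
Integrate: L := L₀·Dx.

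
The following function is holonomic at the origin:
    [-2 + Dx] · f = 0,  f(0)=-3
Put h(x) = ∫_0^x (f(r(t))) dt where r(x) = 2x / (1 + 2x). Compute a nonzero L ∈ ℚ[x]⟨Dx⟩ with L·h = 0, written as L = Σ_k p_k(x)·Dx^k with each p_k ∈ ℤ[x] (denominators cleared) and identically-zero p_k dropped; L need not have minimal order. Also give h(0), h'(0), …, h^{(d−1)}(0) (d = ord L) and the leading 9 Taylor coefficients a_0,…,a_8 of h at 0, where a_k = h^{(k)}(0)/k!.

L = -4·Dx + (1 + 4·x + 4·x^2)·Dx^2  (order 2).
h: a_k = 0, -3, -6, 0, 4, -32/5, 32/5, -256/105, -160/21, …
ICs: h(0) = 0, h′(0) = -3.

f: a_k = -3, -6, -6, -4, -2, -4/5, -4/15, -8/105, -2/105, …
Substitute x→r, Dx→(1/r')Dx; clear ⇒ L₀.
h=∫₀ˣh₀: take L = L₀·Dx.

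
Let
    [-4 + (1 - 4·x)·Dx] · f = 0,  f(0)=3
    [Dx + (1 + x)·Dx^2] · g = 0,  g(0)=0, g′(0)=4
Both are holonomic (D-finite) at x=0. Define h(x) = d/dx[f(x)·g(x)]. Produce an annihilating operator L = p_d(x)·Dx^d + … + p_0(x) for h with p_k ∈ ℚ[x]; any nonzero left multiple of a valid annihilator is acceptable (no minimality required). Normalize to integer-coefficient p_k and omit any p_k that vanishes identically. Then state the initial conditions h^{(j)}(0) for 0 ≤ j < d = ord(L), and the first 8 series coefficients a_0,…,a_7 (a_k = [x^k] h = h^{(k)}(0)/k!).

L = 16 + (10 + 20·x)·Dx + (-1 + 3·x + 4·x^2)·Dx^2  (order 2).
h: a_k = 12, 84, 516, 2740, 13712, 329028/5, 1535524/5, 49136348/35, …
ICs: h(0) = 12, h′(0) = 84.

f: a_k = 3, 12, 48, 192, 768, 3072, 12288, 49152, …
g: a_k = 0, 4, -2, 4/3, -1, 4/5, -2/3, 4/7, …
Product ⇒ symmetric product L₀, ord ≤ 2.
Differentiate: ansatz ord ≤ ord L₀ ⇒ L.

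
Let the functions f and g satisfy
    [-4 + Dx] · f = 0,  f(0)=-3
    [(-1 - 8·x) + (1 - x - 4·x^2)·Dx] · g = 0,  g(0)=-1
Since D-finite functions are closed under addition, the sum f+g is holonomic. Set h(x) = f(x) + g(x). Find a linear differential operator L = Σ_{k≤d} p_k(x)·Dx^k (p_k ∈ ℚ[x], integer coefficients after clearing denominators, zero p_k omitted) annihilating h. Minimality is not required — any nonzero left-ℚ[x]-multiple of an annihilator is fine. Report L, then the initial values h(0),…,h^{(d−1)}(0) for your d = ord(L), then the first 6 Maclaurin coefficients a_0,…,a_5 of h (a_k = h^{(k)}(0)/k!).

L = (24 - 16·x + 576·x^2 + 512·x^3) + (6 - 56·x - 208·x^2 + 128·x^3 + 256·x^4)·Dx + (-3 + 15·x + 16·x^2 - 64·x^3 - 64·x^4)·Dx^2  (order 2).
h: a_k = -4, -13, -29, -41, -61, -453/5, …
ICs: h(0) = -4, h′(0) = -13.

f: a_k = -3, -12, -24, -32, -32, -128/5, …
g: a_k = -1, -1, -5, -9, -29, -65, …
L₀ := lclm(L_f,L_g); ord L₀ ≤ 1+1.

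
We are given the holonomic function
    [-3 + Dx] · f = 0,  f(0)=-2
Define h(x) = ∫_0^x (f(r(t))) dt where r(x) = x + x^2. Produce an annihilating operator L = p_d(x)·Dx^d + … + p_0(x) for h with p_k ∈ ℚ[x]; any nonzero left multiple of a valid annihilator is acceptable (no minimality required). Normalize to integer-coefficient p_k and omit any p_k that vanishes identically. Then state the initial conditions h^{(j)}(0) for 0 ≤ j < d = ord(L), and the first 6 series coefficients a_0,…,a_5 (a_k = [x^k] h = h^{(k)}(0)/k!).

f: a_k = -2, -6, -9, -9, -27/4, -81/20, …
f∘r: x↦r, Dx↦Dx/r' in L_f ⇒ L₀.
h=∫₀ˣh₀: take L = L₀·Dx.
L = (-3 - 6·x)·Dx + Dx^2  (order 2).
h: a_k = 0, -2, -3, -5, -27/4, -171/20, …
ICs: h(0) = 0, h′(0) = -2.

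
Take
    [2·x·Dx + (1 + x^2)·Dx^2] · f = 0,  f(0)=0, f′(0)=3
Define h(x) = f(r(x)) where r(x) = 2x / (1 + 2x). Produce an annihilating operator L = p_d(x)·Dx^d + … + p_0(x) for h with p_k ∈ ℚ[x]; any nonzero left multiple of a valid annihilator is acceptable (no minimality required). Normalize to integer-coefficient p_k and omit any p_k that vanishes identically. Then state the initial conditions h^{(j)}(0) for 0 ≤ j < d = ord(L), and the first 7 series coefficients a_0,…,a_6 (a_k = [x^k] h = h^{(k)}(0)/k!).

f: a_k = 0, 3, 0, -1, 0, 3/5, 0, …
Substitute x→r, Dx→(1/r')Dx; clear ⇒ L₀.
L = (4 + 16·x)·Dx + (1 + 4·x + 8·x^2)·Dx^2  (order 2).
h: a_k = 0, 6, -12, 16, 0, -384/5, 256, …
ICs: h(0) = 0, h′(0) = 6.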